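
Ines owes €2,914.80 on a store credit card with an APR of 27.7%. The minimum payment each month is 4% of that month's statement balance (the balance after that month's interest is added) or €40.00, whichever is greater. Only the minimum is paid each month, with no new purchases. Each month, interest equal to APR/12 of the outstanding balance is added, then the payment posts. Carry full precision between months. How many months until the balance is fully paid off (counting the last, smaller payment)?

Monthly rate r = 27.7%/12 = 2.30833% = 0.0230833.
While 4% of the post-interest balance exceeds €40.00, each month B ← (B·(1+r))·(1 − 0.04), i.e. B shrinks by the factor (1+r)·0.96 = 0.98216.
This holds for months 1–61. Entering month 62 the balance is €972.13; 4% of the post-interest balance is now below €40.00, so the flat €40.00 minimum applies from here.
From month 62 a fixed €40.00 at rate r clears €972.13 in 37 more payments. Total: 61 + 37 = 98 months.

98 months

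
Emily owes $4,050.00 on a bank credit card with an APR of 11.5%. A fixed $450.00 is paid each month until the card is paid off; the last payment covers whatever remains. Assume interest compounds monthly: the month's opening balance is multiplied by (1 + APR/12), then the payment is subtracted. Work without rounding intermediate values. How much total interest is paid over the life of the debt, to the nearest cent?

Monthly rate r = 11.5%/12 = 0.958333% = 0.00958333.
Payoff takes n = ⌈−ln(1 − rB₀/P)/ln(1+r)⌉ = ⌈9.457⌉ = 10 payments; the last is $206.19.
Total paid = 9·$450.00 + $206.19 = $4,256.19.
Total interest = total paid − principal = $4,256.19 − $4,050.00 = $206.19.

$206.19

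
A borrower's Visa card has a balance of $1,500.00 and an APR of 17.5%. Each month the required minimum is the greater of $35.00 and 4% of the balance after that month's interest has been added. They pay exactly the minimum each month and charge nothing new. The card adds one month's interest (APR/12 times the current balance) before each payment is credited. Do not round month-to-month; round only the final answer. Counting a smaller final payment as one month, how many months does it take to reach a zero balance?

52 months

Monthly rate r = 17.5%/12 = 1.45833% = 0.0145833.
While 4% of the post-interest balance exceeds $35.00, each month B ← (B·(1+r))·(1 − 0.04), i.e. B shrinks by the factor (1+r)·0.96 = 0.974.
This holds for months 1–22. Entering month 23 the balance is $840.21; 4% of the post-interest balance is now below $35.00, so the flat $35.00 minimum applies from here.
From month 23 a fixed $35.00 at rate r clears $840.21 in 30 more payments. Total: 22 + 30 = 52 months.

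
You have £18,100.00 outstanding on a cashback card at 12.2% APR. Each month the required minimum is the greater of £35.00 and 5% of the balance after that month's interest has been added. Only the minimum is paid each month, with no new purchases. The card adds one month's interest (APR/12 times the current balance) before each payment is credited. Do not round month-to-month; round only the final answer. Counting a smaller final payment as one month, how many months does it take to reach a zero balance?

102 months

Monthly rate r = 12.2%/12 = 1.01667% = 0.0101667.
While 5% of the post-interest balance exceeds £35.00, each month B ← (B·(1+r))·(1 − 0.05), i.e. B shrinks by the factor (1+r)·0.95 = 0.95966.
This holds for months 1–80. Entering month 81 the balance is £671.44; 5% of the post-interest balance is now below £35.00, so the flat £35.00 minimum applies from here.
From month 81 a fixed £35.00 at rate r clears £671.44 in 22 more payments. Total: 80 + 22 = 102 months.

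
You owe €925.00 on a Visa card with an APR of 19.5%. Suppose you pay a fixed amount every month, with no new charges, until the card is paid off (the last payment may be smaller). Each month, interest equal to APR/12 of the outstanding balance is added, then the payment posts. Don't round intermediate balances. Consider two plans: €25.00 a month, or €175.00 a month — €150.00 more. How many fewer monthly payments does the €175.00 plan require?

52 fewer payments

Monthly rate r = 19.5%/12 = 1.625% = 0.01625.
At €25.00/mo: n = ⌈−ln(1 − rB₀/P)/ln(1+r)⌉ = 58 payments (last €0.96); total interest = total paid − €925.00 = €500.96.
At €175.00/mo: 6 payments (last €100.34); total interest €50.34.
Payments saved = 58 − 6 = 52.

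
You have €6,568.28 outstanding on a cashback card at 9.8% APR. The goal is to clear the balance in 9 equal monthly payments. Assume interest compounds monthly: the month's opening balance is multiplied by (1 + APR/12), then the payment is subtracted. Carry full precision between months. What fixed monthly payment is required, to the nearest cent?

€759.93

Monthly rate r = 9.8%/12 = 0.816667% = 0.00816667.
Level-payment amortization: P = B₀·r / (1 − (1+r)^(−n)) = 6568.28·0.00816667 / (1 − 1.00817^(−9)).
Denominator 1 − (1+r)^(−9) = 0.0705864648.
P = 53.641 / 0.0705864648 ≈ 759.93.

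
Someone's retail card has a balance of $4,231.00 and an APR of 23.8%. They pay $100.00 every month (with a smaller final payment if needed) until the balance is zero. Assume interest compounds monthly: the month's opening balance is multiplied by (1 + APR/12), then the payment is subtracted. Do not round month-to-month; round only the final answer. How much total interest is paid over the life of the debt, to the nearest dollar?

$5,073

Monthly rate r = 23.8%/12 = 1.98333% = 0.0198333.
Payoff takes n = ⌈−ln(1 − rB₀/P)/ln(1+r)⌉ = ⌈93.042⌉ = 94 payments; the last is $4.24.
Total paid = 93·$100.00 + $4.24 = $9,304.24.
Total interest = total paid − principal = $9,304.24 − $4,231.00 = $5,073.24.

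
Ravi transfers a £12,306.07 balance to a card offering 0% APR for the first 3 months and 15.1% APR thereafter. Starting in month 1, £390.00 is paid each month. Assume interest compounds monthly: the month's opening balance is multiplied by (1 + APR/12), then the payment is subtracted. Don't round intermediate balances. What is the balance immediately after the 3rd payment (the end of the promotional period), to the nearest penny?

£11,136.07

Promo months 1–3 at r₀ = 0%/12 = 0; months 4+ at r₁ = 15.1%/12 = 0.0125833.
After month 3 (no interest yet): B = £12,306.07 − 3·£390.00 = £11,136.07.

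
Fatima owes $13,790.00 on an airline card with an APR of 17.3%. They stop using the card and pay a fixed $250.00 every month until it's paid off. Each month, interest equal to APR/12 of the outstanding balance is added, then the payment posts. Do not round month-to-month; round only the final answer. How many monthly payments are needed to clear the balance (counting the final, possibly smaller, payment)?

111 months

Monthly rate r = 17.3%/12 = 1.44167% = 0.0144167.
Recurrence: B ← B·(1+r) − $250.00.
Month 1: interest $198.81; balance after payment $13,738.81.
Month 2: interest $198.07; balance after payment $13,686.87.
Closed form: n = −ln(1 − rB₀/P)/ln(1+r) = −ln(0.20478)/ln(1.01442) ≈ 110.791, so the balance reaches zero during payment 111.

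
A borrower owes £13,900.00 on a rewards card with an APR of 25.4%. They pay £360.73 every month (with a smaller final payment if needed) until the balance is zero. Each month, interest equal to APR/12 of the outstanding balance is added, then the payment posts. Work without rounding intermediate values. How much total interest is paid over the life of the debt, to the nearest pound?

£15,219

Monthly rate r = 25.4%/12 = 2.11667% = 0.0211667.
Payoff takes n = ⌈−ln(1 − rB₀/P)/ln(1+r)⌉ = ⌈80.719⌉ = 81 payments; the last is £260.23.
Total paid = 80·£360.73 + £260.23 = £29,118.63.
Total interest = total paid − principal = £29,118.63 − £13,900.00 = £15,218.63.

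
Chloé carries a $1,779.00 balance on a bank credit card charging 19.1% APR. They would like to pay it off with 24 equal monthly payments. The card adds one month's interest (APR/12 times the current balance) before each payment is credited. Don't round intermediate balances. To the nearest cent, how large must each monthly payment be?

Monthly rate r = 19.1%/12 = 1.59167% = 0.0159167.
Level-payment amortization: P = B₀·r / (1 − (1+r)^(−n)) = 1779.00·0.0159167 / (1 − 1.01592^(−24)).
Denominator 1 − (1+r)^(−24) = 0.315448771.
P = 28.3158 / 0.315448771 ≈ 89.76.

$89.76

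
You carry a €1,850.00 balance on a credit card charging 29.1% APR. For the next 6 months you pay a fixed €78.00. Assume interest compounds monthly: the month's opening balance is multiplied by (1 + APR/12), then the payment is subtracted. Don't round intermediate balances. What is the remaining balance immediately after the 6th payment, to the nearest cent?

Monthly rate r = 29.1%/12 = 2.425% = 0.02425.
Each month: B ← B·(1+r) − €78.00.
Month 1: interest €44.86; balance after payment €1,816.86.
Month 2: interest €44.06; balance after payment €1,782.92.
Month 3: interest €43.24; balance after payment €1,748.16.
Month 4: interest €42.39; balance after payment €1,712.55.
Month 5: interest €41.53; balance after payment €1,676.08.
Month 6: interest €40.64; balance after payment €1,638.72.

€1,638.72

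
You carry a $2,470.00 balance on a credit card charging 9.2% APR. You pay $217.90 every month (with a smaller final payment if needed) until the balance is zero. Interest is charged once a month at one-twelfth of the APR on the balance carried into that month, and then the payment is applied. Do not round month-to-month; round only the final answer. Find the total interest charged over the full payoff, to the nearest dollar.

$124

Monthly rate r = 9.2%/12 = 0.766667% = 0.00766667.
Payoff takes n = ⌈−ln(1 − rB₀/P)/ln(1+r)⌉ = ⌈11.904⌉ = 12 payments; the last is $197.05.
Total paid = 11·$217.90 + $197.05 = $2,593.95.
Total interest = total paid − principal = $2,593.95 − $2,470.00 = $123.95.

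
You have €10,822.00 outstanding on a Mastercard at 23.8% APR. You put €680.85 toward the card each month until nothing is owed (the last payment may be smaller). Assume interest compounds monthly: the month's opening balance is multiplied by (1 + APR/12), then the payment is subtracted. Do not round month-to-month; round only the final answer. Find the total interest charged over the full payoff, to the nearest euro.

Monthly rate r = 23.8%/12 = 1.98333% = 0.0198333.
Payoff takes n = ⌈−ln(1 − rB₀/P)/ln(1+r)⌉ = ⌈19.283⌉ = 20 payments; the last is €193.86.
Total paid = 19·€680.85 + €193.86 = €13,130.01.
Total interest = total paid − principal = €13,130.01 − €10,822.00 = €2,308.01.

€2,308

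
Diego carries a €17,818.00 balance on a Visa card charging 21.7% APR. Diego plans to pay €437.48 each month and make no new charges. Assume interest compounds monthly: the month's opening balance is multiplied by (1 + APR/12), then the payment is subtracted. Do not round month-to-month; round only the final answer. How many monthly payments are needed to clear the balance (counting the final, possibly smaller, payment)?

Monthly rate r = 21.7%/12 = 1.80833% = 0.0180833.
Recurrence: B ← B·(1+r) − €437.48.
Month 1: interest €322.21; balance after payment €17,702.73.
Month 2: interest €320.12; balance after payment €17,585.37.
Closed form: n = −ln(1 − rB₀/P)/ln(1+r) = −ln(0.26349)/ln(1.01808) ≈ 74.420, so the balance reaches zero during payment 75.

75 payments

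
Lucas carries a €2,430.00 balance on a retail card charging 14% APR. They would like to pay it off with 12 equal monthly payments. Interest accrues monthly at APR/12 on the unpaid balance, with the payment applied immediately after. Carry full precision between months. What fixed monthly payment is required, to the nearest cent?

Monthly rate r = 14%/12 = 1.16667% = 0.0116667.
Level-payment amortization: P = B₀·r / (1 − (1+r)^(−n)) = 2430.00·0.0116667 / (1 − 1.01167^(−12)).
Denominator 1 − (1+r)^(−12) = 0.129936977.
P = 28.35 / 0.129936977 ≈ 218.18.

€218.18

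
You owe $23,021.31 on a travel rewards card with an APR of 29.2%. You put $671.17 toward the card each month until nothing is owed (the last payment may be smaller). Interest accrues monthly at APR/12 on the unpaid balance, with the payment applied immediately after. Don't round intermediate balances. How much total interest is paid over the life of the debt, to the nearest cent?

Monthly rate r = 29.2%/12 = 2.43333% = 0.0243333.
Payoff takes n = ⌈−ln(1 − rB₀/P)/ln(1+r)⌉ = ⌈74.854⌉ = 75 payments; the last is $573.90.
Total paid = 74·$671.17 + $573.90 = $50,240.48.
Total interest = total paid − principal = $50,240.48 − $23,021.31 = $27,219.17.

$27,219.17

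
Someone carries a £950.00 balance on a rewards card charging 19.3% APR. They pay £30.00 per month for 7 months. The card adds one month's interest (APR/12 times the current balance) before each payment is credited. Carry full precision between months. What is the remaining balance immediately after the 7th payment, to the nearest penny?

£841.85

Monthly rate r = 19.3%/12 = 1.60833% = 0.0160833.
Each month: B ← B·(1+r) − £30.00.
Month 1: interest £15.28; balance after payment £935.28.
Month 2: interest £15.04; balance after payment £920.32.
Month 3: interest £14.80; balance after payment £905.12.
Month 4: interest £14.56; balance after payment £889.68.
Month 5: interest £14.31; balance after payment £873.99.
Month 6: interest £14.06; balance after payment £858.05.
Month 7: interest £13.80; balance after payment £841.85.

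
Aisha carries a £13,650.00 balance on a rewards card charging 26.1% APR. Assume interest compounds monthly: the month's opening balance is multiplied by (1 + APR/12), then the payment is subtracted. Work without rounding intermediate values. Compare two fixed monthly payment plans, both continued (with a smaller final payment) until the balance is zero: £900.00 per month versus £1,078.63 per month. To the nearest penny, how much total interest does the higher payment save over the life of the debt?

£607.35

Monthly rate r = 26.1%/12 = 2.175% = 0.02175.
At £900.00/mo: n = ⌈−ln(1 − rB₀/P)/ln(1+r)⌉ = 19 payments (last £545.57); total interest = total paid − £13,650.00 = £3,095.57.
At £1,078.63/mo: 15 payments (last £1,037.40); total interest £2,488.22.
Interest saved = £3,095.57 − £2,488.22 = £607.35.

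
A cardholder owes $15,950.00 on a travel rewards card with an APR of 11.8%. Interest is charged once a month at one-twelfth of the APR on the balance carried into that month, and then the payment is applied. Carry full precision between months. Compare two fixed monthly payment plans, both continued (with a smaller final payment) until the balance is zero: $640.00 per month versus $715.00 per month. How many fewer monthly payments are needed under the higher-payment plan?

Monthly rate r = 11.8%/12 = 0.983333% = 0.00983333.
At $640.00/mo: n = ⌈−ln(1 − rB₀/P)/ln(1+r)⌉ = 29 payments (last $467.30); total interest = total paid − $15,950.00 = $2,437.30.
At $715.00/mo: 26 payments (last $220.49); total interest $2,145.49.
Payments saved = 29 − 26 = 3.

3 fewer payments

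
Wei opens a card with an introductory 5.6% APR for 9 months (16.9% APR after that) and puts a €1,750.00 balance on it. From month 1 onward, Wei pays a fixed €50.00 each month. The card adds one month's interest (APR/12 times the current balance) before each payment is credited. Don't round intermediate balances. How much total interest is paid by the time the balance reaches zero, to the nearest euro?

Promo months 1–9 at r₀ = 5.6%/12 = 0.00466667; months 10+ at r₁ = 16.9%/12 = 0.0140833.
After month 9: iterate B ← B·(1+r₀) − €50.00 for 9 months → €1,366.39.
Then at r₁ with €50.00/mo: n₂ = −ln(1 − r₁·B/P)/ln(1+r₁) ≈ 34.75 → 35 more payments.
Total paid = 43·€50.00 + €37.34 = €2,187.34; interest = €2,187.34 − €1,750.00 = €437.34.

€437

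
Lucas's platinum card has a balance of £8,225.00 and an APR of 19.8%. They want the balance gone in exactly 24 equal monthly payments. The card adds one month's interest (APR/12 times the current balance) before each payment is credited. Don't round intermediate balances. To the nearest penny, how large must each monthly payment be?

£417.81

Monthly rate r = 19.8%/12 = 1.65% = 0.0165.
Level-payment amortization: P = B₀·r / (1 − (1+r)^(−n)) = 8225.00·0.0165 / (1 − 1.0165^(−24)).
Denominator 1 − (1+r)^(−24) = 0.324814964.
P = 135.713 / 0.324814964 ≈ 417.81.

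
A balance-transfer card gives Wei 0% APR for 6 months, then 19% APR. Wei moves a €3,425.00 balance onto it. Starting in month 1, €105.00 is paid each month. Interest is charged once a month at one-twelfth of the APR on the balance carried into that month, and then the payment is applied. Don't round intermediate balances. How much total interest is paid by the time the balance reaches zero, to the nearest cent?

€862.98

Promo months 1–6 at r₀ = 0%/12 = 0; months 7+ at r₁ = 19%/12 = 0.0158333.
After month 6 (no interest yet): B = €3,425.00 − 6·€105.00 = €2,795.00.
Then at r₁ with €105.00/mo: n₂ = −ln(1 − r₁·B/P)/ln(1+r₁) ≈ 34.84 → 35 more payments.
Total paid = 40·€105.00 + €87.98 = €4,287.98; interest = €4,287.98 − €3,425.00 = €862.98.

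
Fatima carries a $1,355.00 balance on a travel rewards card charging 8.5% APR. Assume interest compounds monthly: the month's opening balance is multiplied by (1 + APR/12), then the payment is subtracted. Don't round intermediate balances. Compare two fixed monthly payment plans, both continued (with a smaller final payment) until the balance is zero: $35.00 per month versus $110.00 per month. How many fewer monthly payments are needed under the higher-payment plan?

33 fewer payments

Monthly rate r = 8.5%/12 = 0.708333% = 0.00708333.
At $35.00/mo: n = ⌈−ln(1 − rB₀/P)/ln(1+r)⌉ = 46 payments (last $14.36); total interest = total paid − $1,355.00 = $234.36.
At $110.00/mo: 13 payments (last $102.83); total interest $67.83.
Payments saved = 46 − 13 = 33.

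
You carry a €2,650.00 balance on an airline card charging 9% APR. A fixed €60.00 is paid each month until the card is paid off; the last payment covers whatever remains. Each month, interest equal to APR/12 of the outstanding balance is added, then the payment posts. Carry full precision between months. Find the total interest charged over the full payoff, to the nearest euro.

€581

Monthly rate r = 9%/12 = 0.75% = 0.0075.
Payoff takes n = ⌈−ln(1 − rB₀/P)/ln(1+r)⌉ = ⌈53.847⌉ = 54 payments; the last is €50.84.
Total paid = 53·€60.00 + €50.84 = €3,230.84.
Total interest = total paid − principal = €3,230.84 − €2,650.00 = €580.84.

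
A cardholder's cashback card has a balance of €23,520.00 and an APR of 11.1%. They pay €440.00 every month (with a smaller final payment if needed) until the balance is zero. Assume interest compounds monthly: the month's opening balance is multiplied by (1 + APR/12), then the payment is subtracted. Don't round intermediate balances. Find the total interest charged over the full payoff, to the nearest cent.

€9,076.65

Monthly rate r = 11.1%/12 = 0.925% = 0.00925.
Payoff takes n = ⌈−ln(1 − rB₀/P)/ln(1+r)⌉ = ⌈74.083⌉ = 75 payments; the last is €36.65.
Total paid = 74·€440.00 + €36.65 = €32,596.65.
Total interest = total paid − principal = €32,596.65 − €23,520.00 = €9,076.65.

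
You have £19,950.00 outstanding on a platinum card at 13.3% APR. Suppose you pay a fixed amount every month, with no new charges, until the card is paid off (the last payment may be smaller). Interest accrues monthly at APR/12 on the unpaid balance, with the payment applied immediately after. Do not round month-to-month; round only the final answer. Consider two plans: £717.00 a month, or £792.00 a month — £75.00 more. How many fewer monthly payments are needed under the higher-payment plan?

Monthly rate r = 13.3%/12 = 1.10833% = 0.0110833.
At £717.00/mo: n = ⌈−ln(1 − rB₀/P)/ln(1+r)⌉ = 34 payments (last £325.50); total interest = total paid − £19,950.00 = £4,036.50.
At £792.00/mo: 30 payments (last £555.68); total interest £3,573.68.
Payments saved = 34 − 30 = 4.

4 fewer payments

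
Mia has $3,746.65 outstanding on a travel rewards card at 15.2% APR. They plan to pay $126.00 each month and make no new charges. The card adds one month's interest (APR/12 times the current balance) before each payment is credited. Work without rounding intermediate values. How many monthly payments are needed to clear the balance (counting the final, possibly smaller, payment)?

38 months

Monthly rate r = 15.2%/12 = 1.26667% = 0.0126667.
Recurrence: B ← B·(1+r) − $126.00.
Month 1: interest $47.46; balance after payment $3,668.11.
Month 2: interest $46.46; balance after payment $3,588.57.
Closed form: n = −ln(1 − rB₀/P)/ln(1+r) = −ln(0.62335)/ln(1.01267) ≈ 37.550, so the balance reaches zero during payment 38.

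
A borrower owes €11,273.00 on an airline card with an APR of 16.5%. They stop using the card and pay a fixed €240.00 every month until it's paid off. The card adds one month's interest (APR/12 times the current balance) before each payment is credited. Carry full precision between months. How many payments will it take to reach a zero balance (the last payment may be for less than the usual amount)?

Monthly rate r = 16.5%/12 = 1.375% = 0.01375.
Recurrence: B ← B·(1+r) − €240.00.
Month 1: interest €155.00; balance after payment €11,188.00.
Month 2: interest €153.84; balance after payment €11,101.84.
Closed form: n = −ln(1 − rB₀/P)/ln(1+r) = −ln(0.35415)/ln(1.01375) ≈ 76.011, so the balance reaches zero during payment 77.

77 months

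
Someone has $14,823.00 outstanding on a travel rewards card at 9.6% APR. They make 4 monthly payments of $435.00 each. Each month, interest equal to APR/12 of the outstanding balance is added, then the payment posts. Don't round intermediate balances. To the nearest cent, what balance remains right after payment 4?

Monthly rate r = 9.6%/12 = 0.8% = 0.008.
Each month: B ← B·(1+r) − $435.00.
Month 1: interest $118.58; balance after payment $14,506.58.
Month 2: interest $116.05; balance after payment $14,187.64.
Month 3: interest $113.50; balance after payment $13,866.14.
Month 4: interest $110.93; balance after payment $13,542.07.

$13,542.07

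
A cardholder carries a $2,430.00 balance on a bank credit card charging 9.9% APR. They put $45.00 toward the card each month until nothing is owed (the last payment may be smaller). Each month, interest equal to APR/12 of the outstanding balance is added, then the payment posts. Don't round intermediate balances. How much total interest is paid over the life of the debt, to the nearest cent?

$799.76

Monthly rate r = 9.9%/12 = 0.825% = 0.00825.
Payoff takes n = ⌈−ln(1 − rB₀/P)/ln(1+r)⌉ = ⌈71.772⌉ = 72 payments; the last is $34.76.
Total paid = 71·$45.00 + $34.76 = $3,229.76.
Total interest = total paid − principal = $3,229.76 − $2,430.00 = $799.76.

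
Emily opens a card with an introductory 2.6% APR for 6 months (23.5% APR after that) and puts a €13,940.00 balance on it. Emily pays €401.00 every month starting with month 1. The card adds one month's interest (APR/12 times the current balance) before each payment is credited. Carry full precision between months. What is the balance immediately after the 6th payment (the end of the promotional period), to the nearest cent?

Promo months 1–6 at r₀ = 2.6%/12 = 0.00216667; months 7+ at r₁ = 23.5%/12 = 0.0195833.
After month 6: iterate B ← B·(1+r₀) − €401.00 for 6 months → €11,703.13.

€11,703.13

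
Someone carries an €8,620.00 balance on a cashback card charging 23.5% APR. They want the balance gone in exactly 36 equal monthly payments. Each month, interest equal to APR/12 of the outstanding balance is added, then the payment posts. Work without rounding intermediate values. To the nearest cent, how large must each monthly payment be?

Monthly rate r = 23.5%/12 = 1.95833% = 0.0195833.
Level-payment amortization: P = B₀·r / (1 − (1+r)^(−n)) = 8620.00·0.0195833 / (1 − 1.01958^(−36)).
Denominator 1 − (1+r)^(−36) = 0.502512922.
P = 168.808 / 0.502512922 ≈ 335.93.

€335.93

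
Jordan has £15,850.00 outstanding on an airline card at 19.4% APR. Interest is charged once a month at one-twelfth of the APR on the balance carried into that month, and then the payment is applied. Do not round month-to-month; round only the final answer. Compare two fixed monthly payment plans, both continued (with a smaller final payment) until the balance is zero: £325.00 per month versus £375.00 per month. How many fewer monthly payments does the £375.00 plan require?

Monthly rate r = 19.4%/12 = 1.61667% = 0.0161667.
At £325.00/mo: n = ⌈−ln(1 − rB₀/P)/ln(1+r)⌉ = 97 payments (last £276.73); total interest = total paid − £15,850.00 = £15,626.73.
At £375.00/mo: 72 payments (last £262.09); total interest £11,037.09.
Payments saved = 97 − 72 = 25.

25 fewer payments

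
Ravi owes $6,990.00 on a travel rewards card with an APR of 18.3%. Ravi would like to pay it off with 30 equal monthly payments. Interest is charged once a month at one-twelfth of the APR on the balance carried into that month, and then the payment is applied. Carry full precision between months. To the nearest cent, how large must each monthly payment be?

Monthly rate r = 18.3%/12 = 1.525% = 0.01525.
Level-payment amortization: P = B₀·r / (1 − (1+r)^(−n)) = 6990.00·0.01525 / (1 − 1.01525^(−30)).
Denominator 1 − (1+r)^(−30) = 0.364946878.
P = 106.598 / 0.364946878 ≈ 292.09.

$292.09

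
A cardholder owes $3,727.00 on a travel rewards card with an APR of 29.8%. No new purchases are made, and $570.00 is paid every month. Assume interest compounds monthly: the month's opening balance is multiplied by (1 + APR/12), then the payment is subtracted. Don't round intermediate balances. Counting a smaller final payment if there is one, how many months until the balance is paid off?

Monthly rate r = 29.8%/12 = 2.48333% = 0.0248333.
Recurrence: B ← B·(1+r) − $570.00.
Month 1: interest $92.55; balance after payment $3,249.55.
Month 2: interest $80.70; balance after payment $2,760.25.
Closed form: n = −ln(1 − rB₀/P)/ln(1+r) = −ln(0.83762)/ln(1.02483) ≈ 7.223, so the balance reaches zero during payment 8.

8 months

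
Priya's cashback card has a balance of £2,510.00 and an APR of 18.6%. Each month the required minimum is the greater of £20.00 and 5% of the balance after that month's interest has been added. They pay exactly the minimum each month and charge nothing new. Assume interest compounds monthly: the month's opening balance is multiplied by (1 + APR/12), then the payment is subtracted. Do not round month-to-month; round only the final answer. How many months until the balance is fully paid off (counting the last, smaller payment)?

Monthly rate r = 18.6%/12 = 1.55% = 0.0155.
While 5% of the post-interest balance exceeds £20.00, each month B ← (B·(1+r))·(1 − 0.05), i.e. B shrinks by the factor (1+r)·0.95 = 0.96473.
This holds for months 1–52. Entering month 53 the balance is £387.84; 5% of the post-interest balance is now below £20.00, so the flat £20.00 minimum applies from here.
From month 53 a fixed £20.00 at rate r clears £387.84 in 24 more payments. Total: 52 + 24 = 76 months.

76 months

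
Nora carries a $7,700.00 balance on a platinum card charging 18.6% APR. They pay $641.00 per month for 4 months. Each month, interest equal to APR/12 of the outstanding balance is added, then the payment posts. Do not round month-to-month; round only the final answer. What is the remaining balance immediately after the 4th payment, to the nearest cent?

$5,564.38

Monthly rate r = 18.6%/12 = 1.55% = 0.0155.
Each month: B ← B·(1+r) − $641.00.
Month 1: interest $119.35; balance after payment $7,178.35.
Month 2: interest $111.26; balance after payment $6,648.61.
Month 3: interest $103.05; balance after payment $6,110.67.
Month 4: interest $94.72; balance after payment $5,564.38.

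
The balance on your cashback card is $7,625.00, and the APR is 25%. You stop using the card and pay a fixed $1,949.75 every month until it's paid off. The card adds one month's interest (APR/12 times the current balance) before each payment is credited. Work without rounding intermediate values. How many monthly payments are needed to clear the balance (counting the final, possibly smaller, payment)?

5 payments

Monthly rate r = 25%/12 = 2.08333% = 0.0208333.
Recurrence: B ← B·(1+r) − $1,949.75.
Month 1: interest $158.85; balance after payment $5,834.10.
Month 2: interest $121.54; balance after payment $4,005.90.
Month 3: interest $83.46; balance after payment $2,139.60.
Month 4: interest $44.58; balance after payment $234.43.
Month 5: interest $4.88; balance after payment $0.00.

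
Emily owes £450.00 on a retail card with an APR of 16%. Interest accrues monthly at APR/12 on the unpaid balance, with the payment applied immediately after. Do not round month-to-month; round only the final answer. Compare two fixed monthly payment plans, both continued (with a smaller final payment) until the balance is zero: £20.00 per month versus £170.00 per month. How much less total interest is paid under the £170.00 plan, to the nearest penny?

Monthly rate r = 16%/12 = 1.33333% = 0.0133333.
At £20.00/mo: n = ⌈−ln(1 − rB₀/P)/ln(1+r)⌉ = 27 payments (last £18.58); total interest = total paid − £450.00 = £88.58.
At £170.00/mo: 3 payments (last £121.41); total interest £11.41.
Interest saved = £88.58 − £11.41 = £77.17.

£77.17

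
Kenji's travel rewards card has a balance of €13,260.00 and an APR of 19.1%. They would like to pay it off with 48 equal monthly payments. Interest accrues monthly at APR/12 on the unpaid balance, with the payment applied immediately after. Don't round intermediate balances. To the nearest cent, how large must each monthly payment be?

€397.18

Monthly rate r = 19.1%/12 = 1.59167% = 0.0159167.
Level-payment amortization: P = B₀·r / (1 − (1+r)^(−n)) = 13260.00·0.0159167 / (1 − 1.01592^(−48)).
Denominator 1 − (1+r)^(−48) = 0.531389614.
P = 211.055 / 0.531389614 ≈ 397.18.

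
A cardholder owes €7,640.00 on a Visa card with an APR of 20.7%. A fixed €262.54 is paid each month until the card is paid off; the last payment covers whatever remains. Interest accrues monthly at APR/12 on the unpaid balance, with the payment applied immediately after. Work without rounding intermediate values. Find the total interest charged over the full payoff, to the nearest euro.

€3,062

Monthly rate r = 20.7%/12 = 1.725% = 0.01725.
Payoff takes n = ⌈−ln(1 − rB₀/P)/ln(1+r)⌉ = ⌈40.760⌉ = 41 payments; the last is €199.97.
Total paid = 40·€262.54 + €199.97 = €10,701.57.
Total interest = total paid − principal = €10,701.57 − €7,640.00 = €3,061.57.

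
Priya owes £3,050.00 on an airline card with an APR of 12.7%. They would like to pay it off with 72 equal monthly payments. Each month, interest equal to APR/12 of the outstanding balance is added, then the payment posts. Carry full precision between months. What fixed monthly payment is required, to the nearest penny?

Monthly rate r = 12.7%/12 = 1.05833% = 0.0105833.
Level-payment amortization: P = B₀·r / (1 − (1+r)^(−n)) = 3050.00·0.0105833 / (1 − 1.01058^(−72)).
Denominator 1 − (1+r)^(−72) = 0.531395418.
P = 32.2792 / 0.531395418 ≈ 60.74.

£60.74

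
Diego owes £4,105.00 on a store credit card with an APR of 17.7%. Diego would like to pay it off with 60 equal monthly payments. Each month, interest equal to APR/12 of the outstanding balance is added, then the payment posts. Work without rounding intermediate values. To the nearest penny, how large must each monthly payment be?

£103.57

Monthly rate r = 17.7%/12 = 1.475% = 0.01475.
Level-payment amortization: P = B₀·r / (1 − (1+r)^(−n)) = 4105.00·0.01475 / (1 − 1.01475^(−60)).
Denominator 1 − (1+r)^(−60) = 0.584609652.
P = 60.5487 / 0.584609652 ≈ 103.57.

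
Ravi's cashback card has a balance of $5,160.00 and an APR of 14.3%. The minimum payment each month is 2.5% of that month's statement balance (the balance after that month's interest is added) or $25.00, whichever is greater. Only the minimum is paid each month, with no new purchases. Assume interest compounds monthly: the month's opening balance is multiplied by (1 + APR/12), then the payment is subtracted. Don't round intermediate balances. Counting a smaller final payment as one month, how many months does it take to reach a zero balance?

Monthly rate r = 14.3%/12 = 1.19167% = 0.0119167.
While 2.5% of the post-interest balance exceeds $25.00, each month B ← (B·(1+r))·(1 − 0.025), i.e. B shrinks by the factor (1+r)·0.975 = 0.98662.
This holds for months 1–123. Entering month 124 the balance is $984.06; 2.5% of the post-interest balance is now below $25.00, so the flat $25.00 minimum applies from here.
From month 124 a fixed $25.00 at rate r clears $984.06 in 54 more payments. Total: 123 + 54 = 177 months.

177 months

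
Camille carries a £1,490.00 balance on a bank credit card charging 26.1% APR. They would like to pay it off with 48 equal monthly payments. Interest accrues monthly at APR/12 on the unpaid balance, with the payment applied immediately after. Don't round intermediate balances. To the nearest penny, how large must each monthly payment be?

£50.32

Monthly rate r = 26.1%/12 = 2.175% = 0.02175.
Level-payment amortization: P = B₀·r / (1 − (1+r)^(−n)) = 1490.00·0.02175 / (1 − 1.02175^(−48)).
Denominator 1 − (1+r)^(−48) = 0.643994282.
P = 32.4075 / 0.643994282 ≈ 50.32.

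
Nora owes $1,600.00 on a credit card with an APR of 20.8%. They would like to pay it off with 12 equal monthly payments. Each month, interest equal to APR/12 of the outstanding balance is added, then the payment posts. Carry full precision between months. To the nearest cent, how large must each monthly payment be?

Monthly rate r = 20.8%/12 = 1.73333% = 0.0173333.
Level-payment amortization: P = B₀·r / (1 − (1+r)^(−n)) = 1600.00·0.0173333 / (1 − 1.01733^(−12)).
Denominator 1 − (1+r)^(−12) = 0.186344236.
P = 27.7333 / 0.186344236 ≈ 148.83.

$148.83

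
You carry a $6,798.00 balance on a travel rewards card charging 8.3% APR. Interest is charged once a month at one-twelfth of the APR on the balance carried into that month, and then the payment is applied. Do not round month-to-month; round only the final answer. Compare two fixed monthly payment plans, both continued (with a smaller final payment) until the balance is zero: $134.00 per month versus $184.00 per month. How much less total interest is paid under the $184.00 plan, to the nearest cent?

Monthly rate r = 8.3%/12 = 0.691667% = 0.00691667.
At $134.00/mo: n = ⌈−ln(1 − rB₀/P)/ln(1+r)⌉ = 63 payments (last $93.39); total interest = total paid − $6,798.00 = $1,603.39.
At $184.00/mo: 43 payments (last $149.51); total interest $1,079.51.
Interest saved = $1,603.39 − $1,079.51 = $523.88.

$523.88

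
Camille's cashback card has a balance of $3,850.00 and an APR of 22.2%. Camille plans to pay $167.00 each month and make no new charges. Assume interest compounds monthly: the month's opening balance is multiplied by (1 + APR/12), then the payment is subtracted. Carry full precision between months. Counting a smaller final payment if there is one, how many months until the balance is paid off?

31 months

Monthly rate r = 22.2%/12 = 1.85% = 0.0185.
Recurrence: B ← B·(1+r) − $167.00.
Month 1: interest $71.22; balance after payment $3,754.22.
Month 2: interest $69.45; balance after payment $3,656.68.
Closed form: n = −ln(1 − rB₀/P)/ln(1+r) = −ln(0.5735)/ln(1.0185) ≈ 30.331, so the balance reaches zero during payment 31.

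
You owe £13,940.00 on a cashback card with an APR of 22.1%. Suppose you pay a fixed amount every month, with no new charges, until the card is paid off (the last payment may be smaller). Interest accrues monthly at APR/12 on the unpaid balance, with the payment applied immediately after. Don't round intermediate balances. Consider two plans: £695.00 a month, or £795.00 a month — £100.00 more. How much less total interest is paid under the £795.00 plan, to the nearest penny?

£570.13

Monthly rate r = 22.1%/12 = 1.84167% = 0.0184167.
At £695.00/mo: n = ⌈−ln(1 − rB₀/P)/ln(1+r)⌉ = 26 payments (last £185.74); total interest = total paid − £13,940.00 = £3,620.74.
At £795.00/mo: 22 payments (last £295.61); total interest £3,050.61.
Interest saved = £3,620.74 − £3,050.61 = £570.13.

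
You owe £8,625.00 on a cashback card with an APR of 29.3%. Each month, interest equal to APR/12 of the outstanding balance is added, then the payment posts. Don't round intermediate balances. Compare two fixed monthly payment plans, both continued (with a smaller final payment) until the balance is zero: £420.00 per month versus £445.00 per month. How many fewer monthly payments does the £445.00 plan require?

Monthly rate r = 29.3%/12 = 2.44167% = 0.0244167.
At £420.00/mo: n = ⌈−ln(1 − rB₀/P)/ln(1+r)⌉ = 29 payments (last £357.99); total interest = total paid − £8,625.00 = £3,492.99.
At £445.00/mo: 27 payments (last £256.09); total interest £3,201.09.
Payments saved = 29 − 27 = 2.

2 fewer payments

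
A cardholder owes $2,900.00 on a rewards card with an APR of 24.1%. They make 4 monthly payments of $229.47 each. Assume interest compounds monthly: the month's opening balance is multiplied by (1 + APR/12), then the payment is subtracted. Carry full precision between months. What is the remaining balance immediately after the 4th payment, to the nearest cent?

$2,194.18

Monthly rate r = 24.1%/12 = 2.00833% = 0.0200833.
Each month: B ← B·(1+r) − $229.47.
Month 1: interest $58.24; balance after payment $2,728.77.
Month 2: interest $54.80; balance after payment $2,554.10.
Month 3: interest $51.29; balance after payment $2,375.93.
Month 4: interest $47.72; balance after payment $2,194.18.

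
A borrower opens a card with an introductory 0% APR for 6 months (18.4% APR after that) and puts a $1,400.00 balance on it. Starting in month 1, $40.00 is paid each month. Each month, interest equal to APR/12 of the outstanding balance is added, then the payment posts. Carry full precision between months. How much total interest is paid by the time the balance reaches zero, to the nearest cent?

Promo months 1–6 at r₀ = 0%/12 = 0; months 7+ at r₁ = 18.4%/12 = 0.0153333.
After month 6 (no interest yet): B = $1,400.00 − 6·$40.00 = $1,160.00.
Then at r₁ with $40.00/mo: n₂ = −ln(1 − r₁·B/P)/ln(1+r₁) ≈ 38.65 → 39 more payments.
Total paid = 44·$40.00 + $26.20 = $1,786.20; interest = $1,786.20 − $1,400.00 = $386.20.

$386.20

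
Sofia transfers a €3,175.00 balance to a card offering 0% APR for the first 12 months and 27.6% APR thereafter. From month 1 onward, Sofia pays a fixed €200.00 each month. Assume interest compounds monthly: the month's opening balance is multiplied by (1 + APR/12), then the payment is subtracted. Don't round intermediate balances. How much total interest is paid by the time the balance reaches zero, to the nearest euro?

Promo months 1–12 at r₀ = 0%/12 = 0; months 13+ at r₁ = 27.6%/12 = 0.023.
After month 12 (no interest yet): B = €3,175.00 − 12·€200.00 = €775.00.
Then at r₁ with €200.00/mo: n₂ = −ln(1 − r₁·B/P)/ln(1+r₁) ≈ 4.11 → 5 more payments.
Total paid = 16·€200.00 + €21.25 = €3,221.25; interest = €3,221.25 − €3,175.00 = €46.25.

€46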